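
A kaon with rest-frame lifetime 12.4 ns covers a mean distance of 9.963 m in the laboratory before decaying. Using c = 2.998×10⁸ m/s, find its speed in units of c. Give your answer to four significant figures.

0.9369c

Let x = d/(cτ) = 9.963 m / (2.998×10⁸ m/s × 1.240×10^-8 s) = 2.68. Since d = βγcτ, x = βγ = β/√(1−β²).
Solving: β² = x²/(1+x²) = 7.1824/8.1824 = 0.877786, so β = 0.9369.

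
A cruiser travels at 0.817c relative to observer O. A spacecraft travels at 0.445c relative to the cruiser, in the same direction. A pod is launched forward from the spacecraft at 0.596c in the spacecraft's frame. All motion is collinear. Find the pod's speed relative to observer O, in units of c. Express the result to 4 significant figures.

First combine the pod and spacecraft (S''→S'): u₁ = (0.596 + 0.445)/(1 + 0.596×0.445) = 1.041/1.26522 = 0.82278.
Then combine with the cruiser (S'→S): u = (0.82278 + 0.817)/(1 + 0.82278×0.817) = 1.63978/1.67221126 = 0.98061.

0.9806c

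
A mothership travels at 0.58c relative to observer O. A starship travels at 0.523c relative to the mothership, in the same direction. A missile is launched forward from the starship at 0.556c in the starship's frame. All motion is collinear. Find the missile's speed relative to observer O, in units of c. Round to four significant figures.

Apply u = (u'+v)/(1+u'v) twice. Missile in the mothership frame: (0.556+0.523)/(1+0.556·0.523) = 1.079/1.290788 = 0.83592c.
That velocity, transformed to the rest frame of observer O: (0.83592+0.58)/(1+0.83592·0.58) = 1.41592/1.4848336 = 0.95359c.

0.9536c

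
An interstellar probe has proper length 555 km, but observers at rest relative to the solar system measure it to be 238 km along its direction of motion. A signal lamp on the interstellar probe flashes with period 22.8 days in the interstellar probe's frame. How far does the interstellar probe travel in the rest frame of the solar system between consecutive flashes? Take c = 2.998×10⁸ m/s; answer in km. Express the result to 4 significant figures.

1.244×10^12 km

γ = L₀/L = 555/238 = 2.33193.
β = √(1 − 1/γ²) = 0.90339. Lab-frame period = γτ = 2.33193×22.8 days = 53.168 days. Distance = βc × γτ = 0.90339 × 2.998×10⁸ m/s × 4593715.2 s = 1.2441×10^15 m = 1.244×10^12 km.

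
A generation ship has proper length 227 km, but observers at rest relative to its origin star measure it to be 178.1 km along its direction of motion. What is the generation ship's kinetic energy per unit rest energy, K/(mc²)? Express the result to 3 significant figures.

From L = L₀/γ: γ = 227/178.1 = 1.27456.
K/(mc²) = γ − 1 = 1.27456 − 1 = 0.275.

0.275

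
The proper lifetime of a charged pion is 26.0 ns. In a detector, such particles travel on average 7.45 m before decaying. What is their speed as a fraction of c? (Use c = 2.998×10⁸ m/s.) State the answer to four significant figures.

0.6909c

Let x = d/(cτ) = 7.450 m / (2.998×10⁸ m/s × 2.600×10^-8 s) = 0.95577. Since d = βγcτ, x = βγ = β/√(1−β²).
Solving: β² = x²/(1+x²) = 0.913496/1.913496 = 0.477396, so β = 0.6909.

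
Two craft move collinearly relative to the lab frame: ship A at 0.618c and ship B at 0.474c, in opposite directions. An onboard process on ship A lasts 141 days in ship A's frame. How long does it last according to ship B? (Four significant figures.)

263.3 days

Transform ship A's velocity into ship B's frame: (0.618 + 0.474)/(1 + 0.618·0.474) = 1.092/1.292932, so the relative speed is 0.84459c.
At |u| = 0.84459c, γ = (1 − 0.713332)^(−1/2) = 1.8677.
The clock on ship A records proper time, so ship B measures Δt = γΔτ = 1.8677 × 141 = 263.3 days.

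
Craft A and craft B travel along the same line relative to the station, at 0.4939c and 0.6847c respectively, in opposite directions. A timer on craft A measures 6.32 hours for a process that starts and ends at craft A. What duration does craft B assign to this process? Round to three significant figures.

13.3 hours

Transform craft A's velocity into craft B's frame: (0.4939 + 0.6847)/(1 + 0.4939·0.6847) = 1.1786/1.33817333, so the relative speed is 0.88075c.
At |u| = 0.88075c, γ = (1 − 0.775721)^(−1/2) = 2.1116.
Craft A's interval is proper; time dilation gives Δt_B = γΔτ = 2.1116 × 6.32 hours = 13.3 hours.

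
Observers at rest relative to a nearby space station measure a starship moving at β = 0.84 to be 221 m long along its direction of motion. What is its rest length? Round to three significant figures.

γ = 1/√(1 − β²) = 1/√(1 − 0.7056) = 1/√0.2944 = 1/0.542586 = 1.843.
Proper length: L₀ = γ·L = 1.843 × 221 = 407 m.

407 m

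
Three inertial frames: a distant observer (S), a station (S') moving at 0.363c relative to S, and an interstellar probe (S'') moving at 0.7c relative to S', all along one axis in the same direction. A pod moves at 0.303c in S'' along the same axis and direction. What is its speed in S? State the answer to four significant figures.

Apply u = (u'+v)/(1+u'v) twice. Pod in the station frame: (0.303+0.7)/(1+0.303·0.7) = 1.003/1.2121 = 0.82749c.
That velocity, transformed to the rest frame of a distant observer: (0.82749+0.363)/(1+0.82749·0.363) = 1.19049/1.30037887 = 0.91549c.

0.9155c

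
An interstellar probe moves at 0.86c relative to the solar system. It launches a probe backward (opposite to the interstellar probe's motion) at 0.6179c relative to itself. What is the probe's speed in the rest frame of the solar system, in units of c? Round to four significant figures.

0.5166c

In units of c, u = (u' + v)/(1 + u'v) with u' = −0.6179 and v = 0.86.
Numerator: −0.6179 + 0.86 = 0.2421. Denominator: 1 + (−0.6179)(0.86) = 0.468606.
u = 0.2421/0.468606 = 0.51664, so the speed is 0.5166c.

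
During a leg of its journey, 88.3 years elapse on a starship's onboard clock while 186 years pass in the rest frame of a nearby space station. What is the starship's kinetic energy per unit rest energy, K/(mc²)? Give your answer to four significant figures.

1.106

The time-dilation ratio gives γ = 186/88.3 = 2.10646.
K/(mc²) = γ − 1 = 2.10646 − 1 = 1.106.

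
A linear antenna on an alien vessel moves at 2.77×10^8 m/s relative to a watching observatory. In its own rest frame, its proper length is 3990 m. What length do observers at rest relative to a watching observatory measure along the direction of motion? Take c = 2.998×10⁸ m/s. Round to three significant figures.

β = v/c = (2.77×10^8 m/s)/(2.998×10⁸ m/s) = 0.923949.
γ = 1/√(1 − β²) = 1/√(1 − 0.8536818) = 1/√0.1463182 = 1/0.382516 = 2.6143.
Length contraction: L = L₀/γ = 3990/2.6143 = 1530 m.

1530 m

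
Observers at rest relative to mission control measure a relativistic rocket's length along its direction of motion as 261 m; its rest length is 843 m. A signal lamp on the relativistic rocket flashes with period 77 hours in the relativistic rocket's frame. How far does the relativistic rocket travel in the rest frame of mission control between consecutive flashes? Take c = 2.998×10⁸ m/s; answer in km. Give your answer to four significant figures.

2.552×10^11 km

Length contraction gives γ = L₀/L = 843/261 = 3.22989.
β = √(1 − 1/γ²) = 0.95086. Lab-frame period = γτ = 3.22989×77 hours = 248.7 hours. Distance = βc × γτ = 0.95086 × 2.998×10⁸ m/s × 895320 s = 2.5523×10^14 m = 2.552×10^11 km.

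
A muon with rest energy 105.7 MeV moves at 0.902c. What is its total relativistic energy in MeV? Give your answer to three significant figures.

β² = 0.813604, so γ = 1/√0.186396 = 2.3162.
Total energy: E = γmc² = 2.3162 × 105.7 MeV = 245 MeV.

245 MeV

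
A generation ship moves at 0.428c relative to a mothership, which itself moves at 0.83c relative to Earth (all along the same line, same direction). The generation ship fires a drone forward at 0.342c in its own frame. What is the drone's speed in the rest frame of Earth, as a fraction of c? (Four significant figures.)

0.9642c

Compose velocities in two stages. Stage 1 (into S'): u₁ = (0.342+0.428)/(1+0.342×0.428) = 0.67168.
Stage 2 (into S): u = (0.67168+0.83)/(1+0.67168×0.83) = 0.96416, so the speed is 0.9642c.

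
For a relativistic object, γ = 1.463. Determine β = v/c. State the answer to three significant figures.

0.730

β = √(1 − 1/γ²) = √(1 − 1/2.140369) = √0.532791 = 0.730.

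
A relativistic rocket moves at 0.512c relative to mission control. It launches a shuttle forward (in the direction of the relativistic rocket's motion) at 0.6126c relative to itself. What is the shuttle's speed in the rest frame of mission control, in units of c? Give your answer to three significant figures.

Relativistic velocity addition: u = (u' + v)/(1 + u'v/c²), with u' = 0.6126c and v = 0.512c.
Numerator: 0.6126 + 0.512 = 1.1246. Denominator: 1 + (0.6126)(0.512) = 1.3136512.
u = 1.1246/1.3136512 = 0.85609, so the speed is 0.856c.

0.856c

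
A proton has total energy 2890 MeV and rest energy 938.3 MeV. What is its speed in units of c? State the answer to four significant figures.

Total energy E = γmc² gives γ = 2890/938.3 = 3.08.
Hence β = √(1 − 1/γ²) = √(1 − 0.105414) = √0.894586 = 0.9458.

0.9458c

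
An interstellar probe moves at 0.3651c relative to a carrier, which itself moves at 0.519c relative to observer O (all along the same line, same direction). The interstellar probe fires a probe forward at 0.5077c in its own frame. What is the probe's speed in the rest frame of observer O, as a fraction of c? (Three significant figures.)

0.908c

Compose velocities in two stages. Stage 1 (into S'): u₁ = (0.5077+0.3651)/(1+0.5077×0.3651) = 0.73632.
Stage 2 (into S): u = (0.73632+0.519)/(1+0.73632×0.519) = 0.90824, so the speed is 0.908c.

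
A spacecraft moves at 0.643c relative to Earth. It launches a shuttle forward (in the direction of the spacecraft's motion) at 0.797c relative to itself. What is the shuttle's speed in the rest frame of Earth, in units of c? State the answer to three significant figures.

0.952c

In units of c, u = (u' + v)/(1 + u'v) with u' = 0.797 and v = 0.643.
Numerator: 0.797 + 0.643 = 1.44. Denominator: 1 + (0.797)(0.643) = 1.512471.
u = 1.44/1.512471 = 0.95208, so the speed is 0.952c.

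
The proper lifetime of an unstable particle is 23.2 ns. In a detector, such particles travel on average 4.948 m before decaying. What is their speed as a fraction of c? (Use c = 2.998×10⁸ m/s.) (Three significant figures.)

0.580c

Let x = d/(cτ) = 4.948 m / (2.998×10⁸ m/s × 2.320×10^-8 s) = 0.71139. Since d = βγcτ, x = βγ = β/√(1−β²).
Solving: β² = x²/(1+x²) = 0.506076/1.506076 = 0.336023, so β = 0.580.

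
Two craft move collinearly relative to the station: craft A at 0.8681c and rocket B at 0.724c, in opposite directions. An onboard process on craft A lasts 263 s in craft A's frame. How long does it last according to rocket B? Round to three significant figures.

The velocity of craft A relative to rocket B is (0.8681 + 0.724)c / (1 + 0.8681×0.724) = 0.97765c; relative speed 0.97765c.
At |u| = 0.97765c, γ = (1 − 0.9558)^(−1/2) = 4.7565.
The clock on craft A records proper time, so rocket B measures Δt = γΔτ = 4.7565 × 263 = 1250 s.

1250 s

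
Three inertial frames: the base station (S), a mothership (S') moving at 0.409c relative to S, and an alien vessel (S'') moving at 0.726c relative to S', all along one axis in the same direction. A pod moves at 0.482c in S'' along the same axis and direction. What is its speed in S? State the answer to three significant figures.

0.955c

Compose velocities in two stages. Stage 1 (into S'): u₁ = (0.482+0.726)/(1+0.482×0.726) = 0.89486.
Stage 2 (into S): u = (0.89486+0.409)/(1+0.89486×0.409) = 0.95451, so the speed is 0.955c.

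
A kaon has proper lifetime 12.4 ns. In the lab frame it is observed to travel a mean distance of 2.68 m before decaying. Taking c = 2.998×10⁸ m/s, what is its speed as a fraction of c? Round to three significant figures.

Let x = d/(cτ) = 2.680 m / (2.998×10⁸ m/s × 1.240×10^-8 s) = 0.72091. Since d = βγcτ, x = βγ = β/√(1−β²).
Solving: β² = x²/(1+x²) = 0.519711/1.519711 = 0.34198, so β = 0.585.

0.585c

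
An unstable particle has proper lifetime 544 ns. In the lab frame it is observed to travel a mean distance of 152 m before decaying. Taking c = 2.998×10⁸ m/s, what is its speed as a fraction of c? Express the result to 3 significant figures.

0.682c

d = βγcτ ⇒ βγ = d/(cτ) = 152.0 m / (163.0912 m) = 0.93199.
β = (βγ)/√(1+(βγ)²) = 0.93199/√1.868605 = 0.682.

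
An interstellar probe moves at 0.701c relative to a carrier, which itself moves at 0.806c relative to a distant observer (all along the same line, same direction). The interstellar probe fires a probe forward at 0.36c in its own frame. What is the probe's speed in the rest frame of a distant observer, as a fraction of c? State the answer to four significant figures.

Compose velocities in two stages. Stage 1 (into S'): u₁ = (0.36+0.701)/(1+0.36×0.701) = 0.8472.
Stage 2 (into S): u = (0.8472+0.806)/(1+0.8472×0.806) = 0.98239, so the speed is 0.9824c.

0.9824c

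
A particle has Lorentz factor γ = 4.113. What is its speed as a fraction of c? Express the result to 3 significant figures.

0.970c

β = √(1 − 1/γ²) = √(1 − 1/16.916769) = √0.940887 = 0.970.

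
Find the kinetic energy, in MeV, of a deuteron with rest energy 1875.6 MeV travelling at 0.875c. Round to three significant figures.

Lorentz factor: γ = (1 − 0.765625)^(−1/2) = 2.0656.
Kinetic energy: K = (γ − 1)mc² = (2.0656 − 1) × 1875.6 MeV = 1.0656 × 1875.6 = 2000 MeV.

2000 MeV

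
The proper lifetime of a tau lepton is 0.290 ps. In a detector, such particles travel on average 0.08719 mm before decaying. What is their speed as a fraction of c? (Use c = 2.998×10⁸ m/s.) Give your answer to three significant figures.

d = βγcτ ⇒ βγ = d/(cτ) = 8.719×10^-5 m / (8.6942×10^-5 m) = 1.0029.
β = (βγ)/√(1+(βγ)²) = 1.0029/√2.00581 = 0.708.

0.708c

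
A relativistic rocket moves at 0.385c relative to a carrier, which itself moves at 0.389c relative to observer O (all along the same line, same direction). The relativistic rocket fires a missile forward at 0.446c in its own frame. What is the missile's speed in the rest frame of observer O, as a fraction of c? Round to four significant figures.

0.8608c

Compose velocities in two stages. Stage 1 (into S'): u₁ = (0.446+0.385)/(1+0.446×0.385) = 0.70922.
Stage 2 (into S): u = (0.70922+0.389)/(1+0.70922×0.389) = 0.86075, so the speed is 0.8608c.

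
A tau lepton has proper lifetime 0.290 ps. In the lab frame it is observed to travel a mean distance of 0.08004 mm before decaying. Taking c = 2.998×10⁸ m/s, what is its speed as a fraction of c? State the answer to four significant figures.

Lab distance = (lab lifetime)·v = γτ·βc, so βγ = d/(cτ) = 8.004×10^-5/(2.998×10⁸ × 2.900×10^-13) = 0.92061.
With βγ = 0.92061: γ² = 1 + (βγ)² = 1.847523, and β = (βγ)/γ = 0.92061/1.35924 = 0.6773.

0.6773c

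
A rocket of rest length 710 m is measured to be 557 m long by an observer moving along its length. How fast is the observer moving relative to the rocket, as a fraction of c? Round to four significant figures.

Length contraction gives γ = L₀/L = 710/557 = 1.2747.
β = √(1 − 1/γ²) = √0.384562 = 0.6201.

0.6201c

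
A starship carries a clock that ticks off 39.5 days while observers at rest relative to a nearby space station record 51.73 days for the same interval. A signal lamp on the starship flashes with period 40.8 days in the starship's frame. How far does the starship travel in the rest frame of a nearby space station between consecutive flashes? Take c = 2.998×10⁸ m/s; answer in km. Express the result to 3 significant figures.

From Δt = γΔτ: γ = 51.73/39.5 = 1.30962.
β = √(1 − 1/γ²) = 0.64571. Lab-frame period = γτ = 1.30962×40.8 days = 53.432 days. Distance = βc × γτ = 0.64571 × 2.998×10⁸ m/s × 4616524.8 s = 8.9368×10^14 m = 8.94×10^11 km.

8.94×10^11 km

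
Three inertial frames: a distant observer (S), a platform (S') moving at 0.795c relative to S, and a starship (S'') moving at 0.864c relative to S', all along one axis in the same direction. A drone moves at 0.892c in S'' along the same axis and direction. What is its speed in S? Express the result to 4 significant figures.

Apply u = (u'+v)/(1+u'v) twice. Drone in the platform frame: (0.892+0.864)/(1+0.892·0.864) = 1.756/1.770688 = 0.9917c.
That velocity, transformed to the rest frame of a distant observer: (0.9917+0.795)/(1+0.9917·0.795) = 1.7867/1.7884015 = 0.99905c.

0.9990c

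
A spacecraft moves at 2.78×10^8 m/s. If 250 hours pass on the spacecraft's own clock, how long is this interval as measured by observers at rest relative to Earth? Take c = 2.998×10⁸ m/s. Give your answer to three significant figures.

668 hours

β = v/c = (2.78×10^8 m/s)/(2.998×10⁸ m/s) = 0.927285.
γ = 1/√(1 − β²) = 1/√(1 − 0.8598575) = 1/√0.1401425 = 1/0.374356 = 2.6713.
Time dilation: Δt = γ·Δτ = 2.6713 × 250 = 668 hours.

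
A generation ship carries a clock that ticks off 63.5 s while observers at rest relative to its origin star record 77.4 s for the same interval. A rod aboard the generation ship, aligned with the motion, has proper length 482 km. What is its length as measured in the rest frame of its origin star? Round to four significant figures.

From Δt = γΔτ: γ = 77.4/63.5 = 1.2189.
The rod contracts by the same γ: 482 km / 1.2189 = 395.4 km.

395.4 km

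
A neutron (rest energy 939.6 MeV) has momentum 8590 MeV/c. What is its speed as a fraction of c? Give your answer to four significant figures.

pc/(mc²) = 8590/939.6 = 9.1422 = βγ = β/√(1−β²).
So β² = x²/(1 + x²) with x = 9.1422: x² = 83.5798, β² = 83.5798/84.5798 = 0.988177, β = 0.9941.

0.9941c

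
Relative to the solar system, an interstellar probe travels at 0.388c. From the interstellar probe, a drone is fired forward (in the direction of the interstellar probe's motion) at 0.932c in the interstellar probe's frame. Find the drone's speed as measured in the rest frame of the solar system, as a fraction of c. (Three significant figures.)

0.969c

Relativistic velocity addition: u = (u' + v)/(1 + u'v/c²), with u' = 0.932c and v = 0.388c.
Numerator: 0.932 + 0.388 = 1.32. Denominator: 1 + (0.932)(0.388) = 1.361616.
u = 1.32/1.361616 = 0.96944, so the speed is 0.969c.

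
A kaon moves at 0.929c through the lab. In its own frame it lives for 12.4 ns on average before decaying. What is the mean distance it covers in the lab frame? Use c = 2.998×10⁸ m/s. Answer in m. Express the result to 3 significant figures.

With β = 0.929, γ = 1/√(1 − 0.929²) = 1/√0.136959 = 2.7021.
Lab-frame lifetime: Δt = γτ = 2.7021 × 12.4 ns = 33.506 ns.
Distance: d = vΔt = 0.929 × 2.998×10⁸ m/s × 3.3506×10^-8 s = 9.33 m.

9.33 m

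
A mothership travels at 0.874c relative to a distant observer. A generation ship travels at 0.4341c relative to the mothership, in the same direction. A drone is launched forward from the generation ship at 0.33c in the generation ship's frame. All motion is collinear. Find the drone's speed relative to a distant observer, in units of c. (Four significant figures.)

0.9736c

First combine the drone and generation ship (S''→S'): u₁ = (0.33 + 0.4341)/(1 + 0.33×0.4341) = 0.7641/1.143253 = 0.66836.
Then combine with the mothership (S'→S): u = (0.66836 + 0.874)/(1 + 0.66836×0.874) = 1.54236/1.58414664 = 0.97362.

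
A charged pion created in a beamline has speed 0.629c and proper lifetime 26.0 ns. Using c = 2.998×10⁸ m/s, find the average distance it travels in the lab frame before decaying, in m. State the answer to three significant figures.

6.31 m

β² = 0.395641, so γ = 1/√0.604359 = 1.2863.
Lab-frame lifetime: Δt = γτ = 1.2863 × 26.0 ns = 33.444 ns.
Distance: d = vΔt = 0.629 × 2.998×10⁸ m/s × 3.3444×10^-8 s = 6.31 m.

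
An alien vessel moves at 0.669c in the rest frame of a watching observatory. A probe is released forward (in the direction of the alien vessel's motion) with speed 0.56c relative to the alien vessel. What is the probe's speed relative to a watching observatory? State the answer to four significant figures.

0.8941c

Relativistic velocity addition: u = (u' + v)/(1 + u'v/c²), with u' = 0.56c and v = 0.669c.
Numerator: 0.56 + 0.669 = 1.229. Denominator: 1 + (0.56)(0.669) = 1.37464.
u = 1.229/1.37464 = 0.89405, so the speed is 0.8941c.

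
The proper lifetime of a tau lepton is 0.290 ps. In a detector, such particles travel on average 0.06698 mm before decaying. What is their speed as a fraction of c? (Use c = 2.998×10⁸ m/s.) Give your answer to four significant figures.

0.6103c

Let x = d/(cτ) = 6.698×10^-5 m / (2.998×10⁸ m/s × 2.900×10^-13 s) = 0.7704. Since d = βγcτ, x = βγ = β/√(1−β²).
Solving: β² = x²/(1+x²) = 0.593516/1.593516 = 0.372457, so β = 0.6103.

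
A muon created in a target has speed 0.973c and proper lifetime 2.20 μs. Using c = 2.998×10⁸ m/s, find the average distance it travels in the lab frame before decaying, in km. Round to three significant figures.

2.78 km

With β = 0.973, γ = 1/√(1 − 0.973²) = 1/√0.053271 = 4.3327.
Lab-frame lifetime: Δt = γτ = 4.3327 × 2.20 μs = 9.5319 μs.
Distance: d = vΔt = 0.973 × 2.998×10⁸ m/s × 9.5319×10^-6 s = 2780 m = 2.78 km.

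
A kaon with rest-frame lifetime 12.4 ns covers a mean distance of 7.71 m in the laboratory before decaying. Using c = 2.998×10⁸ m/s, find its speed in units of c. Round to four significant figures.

d = βγcτ ⇒ βγ = d/(cτ) = 7.710 m / (3.71752 m) = 2.074.
β = (βγ)/√(1+(βγ)²) = 2.074/√5.30148 = 0.9008.

0.9008c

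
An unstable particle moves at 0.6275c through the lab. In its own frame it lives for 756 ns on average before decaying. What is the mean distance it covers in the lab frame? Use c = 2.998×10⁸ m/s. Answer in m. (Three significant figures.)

183 m

γ = 1/√(1 − β²) = 1/√(1 − 0.39375625) = 1/√0.60624375 = 1/0.778617 = 1.2843.
Lab-frame lifetime: Δt = γτ = 1.2843 × 756 ns = 970.93 ns.
Distance: d = vΔt = 0.6275 × 2.998×10⁸ m/s × 9.7093×10^-7 s = 183 m.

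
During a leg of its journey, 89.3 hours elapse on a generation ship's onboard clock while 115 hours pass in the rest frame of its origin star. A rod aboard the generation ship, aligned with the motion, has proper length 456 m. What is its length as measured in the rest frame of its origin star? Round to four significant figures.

The time-dilation ratio gives γ = 115/89.3 = 1.28779.
L = L₀/γ = 456/1.28779 = 354.1 m.

354.1 m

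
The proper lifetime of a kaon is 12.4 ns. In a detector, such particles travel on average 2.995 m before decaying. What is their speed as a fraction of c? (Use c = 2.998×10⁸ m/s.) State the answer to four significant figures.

Lab distance = (lab lifetime)·v = γτ·βc, so βγ = d/(cτ) = 2.995/(2.998×10⁸ × 1.240×10^-8) = 0.80564.
With βγ = 0.80564: γ² = 1 + (βγ)² = 1.649056, and β = (βγ)/γ = 0.80564/1.28416 = 0.6274.

0.6274c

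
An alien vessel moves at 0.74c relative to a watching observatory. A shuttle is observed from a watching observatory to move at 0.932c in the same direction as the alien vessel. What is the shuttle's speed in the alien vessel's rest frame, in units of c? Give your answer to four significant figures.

0.6187c

Transform to the alien vessel's frame: u' = (u − v)/(1 − uv/c²).
u' = (0.932 − 0.74)/(1 − 0.932×0.74) = 0.192/0.31032 = 0.61872.
Speed in the alien vessel's frame: 0.6187c (in the same direction).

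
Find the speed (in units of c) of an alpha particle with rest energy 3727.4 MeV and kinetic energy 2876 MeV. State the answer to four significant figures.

γ = 1 + K/(mc²) = 1 + 2876/3727.4 = 1.7716.
β = √(1 − 1/γ²) = √(1 − 0.318617) = √0.681383 = 0.8255.

0.8255c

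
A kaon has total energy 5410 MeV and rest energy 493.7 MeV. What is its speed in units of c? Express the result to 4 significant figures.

0.9958c

Total energy E = γmc² gives γ = 5410/493.7 = 10.958.
Hence β = √(1 − 1/γ²) = √(1 − 0.00832794) = √0.99167206 = 0.9958.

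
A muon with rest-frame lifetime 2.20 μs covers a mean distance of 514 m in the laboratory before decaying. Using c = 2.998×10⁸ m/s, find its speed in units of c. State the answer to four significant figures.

0.6147c

d = βγcτ ⇒ βγ = d/(cτ) = 514.0 m / (659.56 m) = 0.77931.
β = (βγ)/√(1+(βγ)²) = 0.77931/√1.607324 = 0.6147.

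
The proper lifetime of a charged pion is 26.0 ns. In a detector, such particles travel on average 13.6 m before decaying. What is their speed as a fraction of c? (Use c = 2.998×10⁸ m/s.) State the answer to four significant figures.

Lab distance = (lab lifetime)·v = γτ·βc, so βγ = d/(cτ) = 13.60/(2.998×10⁸ × 2.600×10^-8) = 1.7448.
With βγ = 1.7448: γ² = 1 + (βγ)² = 4.04433, and β = (βγ)/γ = 1.7448/2.01105 = 0.8676.

0.8676c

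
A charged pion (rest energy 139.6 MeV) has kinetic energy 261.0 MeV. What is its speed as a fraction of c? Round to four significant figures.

0.9373c

γ = 1 + K/(mc²) = 1 + 261.0/139.6 = 2.8696.
β = √(1 − 1/γ²) = √(1 − 0.121439) = √0.878561 = 0.9373.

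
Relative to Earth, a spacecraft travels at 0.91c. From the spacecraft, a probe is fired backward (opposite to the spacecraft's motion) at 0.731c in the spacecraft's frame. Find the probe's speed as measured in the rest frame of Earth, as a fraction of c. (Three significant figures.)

In units of c, u = (u' + v)/(1 + u'v) with u' = −0.731 and v = 0.91.
Numerator: −0.731 + 0.91 = 0.179. Denominator: 1 + (−0.731)(0.91) = 0.33479.
u = 0.179/0.33479 = 0.53466, so the speed is 0.535c.

0.535c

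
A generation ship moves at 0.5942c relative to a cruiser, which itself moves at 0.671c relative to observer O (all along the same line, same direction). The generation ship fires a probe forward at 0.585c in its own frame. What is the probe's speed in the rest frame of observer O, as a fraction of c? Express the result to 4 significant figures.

0.9741c

Compose velocities in two stages. Stage 1 (into S'): u₁ = (0.585+0.5942)/(1+0.585×0.5942) = 0.87503.
Stage 2 (into S): u = (0.87503+0.671)/(1+0.87503×0.671) = 0.97409, so the speed is 0.9741c.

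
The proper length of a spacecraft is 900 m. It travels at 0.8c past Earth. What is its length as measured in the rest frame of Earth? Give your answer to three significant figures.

540 m

β² = 0.64, so γ = 1/√0.36 = 1.6667.
Along the direction of motion the measured length is L₀/γ = 900/1.6667 = 540 m.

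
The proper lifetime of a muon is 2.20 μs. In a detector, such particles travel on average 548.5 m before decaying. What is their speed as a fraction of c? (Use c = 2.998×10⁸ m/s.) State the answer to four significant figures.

Let x = d/(cτ) = 548.5 m / (2.998×10⁸ m/s × 2.200×10^-6 s) = 0.83162. Since d = βγcτ, x = βγ = β/√(1−β²).
Solving: β² = x²/(1+x²) = 0.691592/1.691592 = 0.408841, so β = 0.6394.

0.6394c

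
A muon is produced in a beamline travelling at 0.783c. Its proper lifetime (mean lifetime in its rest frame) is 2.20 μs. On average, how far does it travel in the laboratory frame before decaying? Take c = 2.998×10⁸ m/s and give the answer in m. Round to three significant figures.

830 m

β² = 0.613089, so γ = 1/√0.386911 = 1.6077.
Lab-frame lifetime: Δt = γτ = 1.6077 × 2.20 μs = 3.5369 μs.
Distance: d = vΔt = 0.783 × 2.998×10⁸ m/s × 3.5369×10^-6 s = 830 m.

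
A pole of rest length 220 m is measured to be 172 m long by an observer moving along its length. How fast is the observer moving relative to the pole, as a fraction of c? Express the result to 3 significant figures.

0.624c

Length contraction gives γ = L₀/L = 220/172 = 1.2791.
β = √(1 − 1/γ²) = √0.388789 = 0.624.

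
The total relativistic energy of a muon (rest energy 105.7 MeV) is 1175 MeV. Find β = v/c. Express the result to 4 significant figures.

0.9959

γ = E/(mc²) = 1175/105.7 = 11.116.
β = √(1 − 1/γ²) = √(1 − 0.00809288) = √0.99190712 = 0.9959.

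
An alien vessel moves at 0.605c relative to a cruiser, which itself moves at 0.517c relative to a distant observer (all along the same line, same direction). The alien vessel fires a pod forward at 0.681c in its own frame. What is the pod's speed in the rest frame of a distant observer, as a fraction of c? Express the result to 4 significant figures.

0.9707c

Apply u = (u'+v)/(1+u'v) twice. Pod in the cruiser frame: (0.681+0.605)/(1+0.681·0.605) = 1.286/1.412005 = 0.91076c.
That velocity, transformed to the rest frame of a distant observer: (0.91076+0.517)/(1+0.91076·0.517) = 1.42776/1.47086292 = 0.9707c.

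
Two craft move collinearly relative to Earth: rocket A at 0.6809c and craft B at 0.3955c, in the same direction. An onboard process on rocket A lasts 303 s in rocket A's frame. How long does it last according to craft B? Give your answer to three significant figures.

329 s

The velocity of rocket A relative to craft B is (0.6809 − 0.3955)c / (1 − 0.6809×0.3955) = 0.39058c; relative speed 0.39058c.
γ for this relative speed: γ = 1/√(1 − 0.152553) = 1.0863.
The clock on rocket A records proper time, so craft B measures Δt = γΔτ = 1.0863 × 303 = 329 s.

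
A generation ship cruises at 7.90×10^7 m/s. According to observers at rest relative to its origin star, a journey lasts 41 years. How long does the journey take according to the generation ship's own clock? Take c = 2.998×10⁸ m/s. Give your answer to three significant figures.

39.6 years

β = v/c = (7.90×10^7 m/s)/(2.998×10⁸ m/s) = 0.263509.
With β = 0.263509, γ = 1/√(1 − 0.263509²) = 1/√0.930563 = 1.0366.
The moving clock records proper time: Δτ = Δt/γ = 41/1.0366 = 39.6 years.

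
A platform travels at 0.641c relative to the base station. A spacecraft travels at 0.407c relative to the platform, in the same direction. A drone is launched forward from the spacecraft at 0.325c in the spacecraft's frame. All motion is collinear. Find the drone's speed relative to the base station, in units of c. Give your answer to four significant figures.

Compose velocities in two stages. Stage 1 (into S'): u₁ = (0.325+0.407)/(1+0.325×0.407) = 0.64649.
Stage 2 (into S): u = (0.64649+0.641)/(1+0.64649×0.641) = 0.91027, so the speed is 0.9103c.

0.9103c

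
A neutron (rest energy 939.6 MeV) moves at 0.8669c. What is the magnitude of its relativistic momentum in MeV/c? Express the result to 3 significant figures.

γ = 1/√(1 − β²) = 1/√(1 − 0.75151561) = 1/√0.24848439 = 1/0.498482 = 2.0061.
Momentum: p = γβ·mc = 2.0061 × 0.8669 × 939.6 MeV/c = 1630 MeV/c.

1630 MeV/c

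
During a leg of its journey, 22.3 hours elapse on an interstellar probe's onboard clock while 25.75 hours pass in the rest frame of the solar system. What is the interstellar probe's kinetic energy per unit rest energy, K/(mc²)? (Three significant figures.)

0.155

The time-dilation ratio gives γ = 25.75/22.3 = 1.15471.
Since K = (γ−1)mc², K/(mc²) = 1.15471 − 1 = 0.155.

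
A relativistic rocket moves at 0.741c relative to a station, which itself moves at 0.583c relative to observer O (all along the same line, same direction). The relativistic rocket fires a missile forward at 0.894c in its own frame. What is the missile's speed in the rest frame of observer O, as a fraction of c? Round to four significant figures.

0.9956c

First combine the missile and relativistic rocket (S''→S'): u₁ = (0.894 + 0.741)/(1 + 0.894×0.741) = 1.635/1.662454 = 0.98349.
Then combine with the station (S'→S): u = (0.98349 + 0.583)/(1 + 0.98349×0.583) = 1.56649/1.57337467 = 0.99562.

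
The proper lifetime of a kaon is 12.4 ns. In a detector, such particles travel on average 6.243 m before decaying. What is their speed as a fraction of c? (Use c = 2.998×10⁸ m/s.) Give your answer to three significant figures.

Lab distance = (lab lifetime)·v = γτ·βc, so βγ = d/(cτ) = 6.243/(2.998×10⁸ × 1.240×10^-8) = 1.6793.
With βγ = 1.6793: γ² = 1 + (βγ)² = 3.82005, and β = (βγ)/γ = 1.6793/1.95449 = 0.859.

0.859c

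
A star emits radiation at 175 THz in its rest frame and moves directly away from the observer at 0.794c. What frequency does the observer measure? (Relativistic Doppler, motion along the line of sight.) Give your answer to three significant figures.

Relativistic Doppler (source moving away): f_obs = f_src · √((1−β)/(1+β)).
With β = 0.794: factor = √(0.206/1.794) = 0.33886.
f_obs = 175 × 0.33886 = 59.3 THz.

59.3 THz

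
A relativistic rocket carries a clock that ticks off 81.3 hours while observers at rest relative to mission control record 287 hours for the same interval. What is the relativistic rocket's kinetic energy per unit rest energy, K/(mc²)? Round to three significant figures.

2.53

γ = Δt/Δτ = 287/81.3 = 3.53014.
Since K = (γ−1)mc², K/(mc²) = 3.53014 − 1 = 2.53.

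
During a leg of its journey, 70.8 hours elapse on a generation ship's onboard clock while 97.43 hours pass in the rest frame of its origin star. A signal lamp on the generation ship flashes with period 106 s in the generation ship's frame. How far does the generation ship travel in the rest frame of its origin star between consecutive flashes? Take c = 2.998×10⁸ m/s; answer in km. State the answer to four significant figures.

From Δt = γΔτ: γ = 97.43/70.8 = 1.37613.
β = √(1 − 1/γ²) = 0.68698. Lab-frame period = γτ = 1.37613×106 s = 145.87 s. Distance = βc × γτ = 0.68698 × 2.998×10⁸ m/s × 145.87 s = 3.0043×10^10 m = 3.004×10^7 km.

3.004×10^7 km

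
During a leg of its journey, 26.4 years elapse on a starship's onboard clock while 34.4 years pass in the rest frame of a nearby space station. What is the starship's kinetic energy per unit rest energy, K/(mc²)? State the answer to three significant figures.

0.303

From Δt = γΔτ: γ = 34.4/26.4 = 1.30303.
Since K = (γ−1)mc², K/(mc²) = 1.30303 − 1 = 0.303.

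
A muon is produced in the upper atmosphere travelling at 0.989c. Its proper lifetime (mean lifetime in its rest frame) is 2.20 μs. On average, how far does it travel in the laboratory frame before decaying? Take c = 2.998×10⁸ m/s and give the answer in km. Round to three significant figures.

4.41 km

Lorentz factor: γ = (1 − 0.978121)^(−1/2) = 6.7606.
Lab-frame lifetime: Δt = γτ = 6.7606 × 2.20 μs = 14.873 μs.
Distance: d = vΔt = 0.989 × 2.998×10⁸ m/s × 1.4873×10^-5 s = 4410 m = 4.41 km.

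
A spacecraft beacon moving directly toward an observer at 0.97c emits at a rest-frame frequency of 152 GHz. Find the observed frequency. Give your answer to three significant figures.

1230 GHz

Relativistic Doppler (source moving toward): f_obs = f_src · √((1+β)/(1−β)).
With β = 0.97: factor = √(1.97/0.03) = 8.1035.
f_obs = 152 × 8.1035 = 1230 GHz.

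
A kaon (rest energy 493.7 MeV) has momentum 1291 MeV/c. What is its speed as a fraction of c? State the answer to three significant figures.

0.934c

βγ = pc/(mc²) = 1291/493.7 = 2.6149.
Since γ² = 1 + (βγ)² = 7.8377, γ = √7.8377 = 2.79959, and β = (βγ)/γ = 2.6149/2.79959 = 0.934.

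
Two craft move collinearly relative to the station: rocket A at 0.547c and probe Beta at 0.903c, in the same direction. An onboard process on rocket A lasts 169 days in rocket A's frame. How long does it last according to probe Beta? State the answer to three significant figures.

238 days

Speed of rocket A in probe Beta's frame: u = (v_A − v_B)/(1 − v_A v_B/c²) = (0.547 − 0.903)/(1 − 0.547×0.903) = −0.356/0.506059 = −0.70348; |u| = 0.70348c.
At |u| = 0.70348c, γ = (1 − 0.494884)^(−1/2) = 1.407.
The clock on rocket A records proper time, so probe Beta measures Δt = γΔτ = 1.407 × 169 = 238 days.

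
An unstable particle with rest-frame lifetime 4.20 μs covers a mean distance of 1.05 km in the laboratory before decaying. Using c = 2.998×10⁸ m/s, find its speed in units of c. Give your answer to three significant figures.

0.640c

Let x = d/(cτ) = 1050 m / (2.998×10⁸ m/s × 4.200×10^-6 s) = 0.83389. Since d = βγcτ, x = βγ = β/√(1−β²).
Solving: β² = x²/(1+x²) = 0.695373/1.695373 = 0.410159, so β = 0.640.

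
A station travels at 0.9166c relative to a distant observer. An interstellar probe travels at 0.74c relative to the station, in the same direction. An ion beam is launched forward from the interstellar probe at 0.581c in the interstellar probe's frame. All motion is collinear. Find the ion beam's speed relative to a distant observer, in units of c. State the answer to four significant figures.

0.9966c

Compose velocities in two stages. Stage 1 (into S'): u₁ = (0.581+0.74)/(1+0.581×0.74) = 0.92381.
Stage 2 (into S): u = (0.92381+0.9166)/(1+0.92381×0.9166) = 0.99656, so the speed is 0.9966c.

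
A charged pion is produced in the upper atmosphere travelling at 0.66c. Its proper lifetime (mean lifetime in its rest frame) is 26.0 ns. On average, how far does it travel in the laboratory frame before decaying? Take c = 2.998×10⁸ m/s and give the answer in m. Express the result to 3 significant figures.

γ = 1/√(1 − β²) = 1/√(1 − 0.4356) = 1/√0.5644 = 1/0.751266 = 1.3311.
Lab-frame lifetime: Δt = γτ = 1.3311 × 26.0 ns = 34.609 ns.
Distance: d = vΔt = 0.66 × 2.998×10⁸ m/s × 3.4609×10^-8 s = 6.85 m.

6.85 m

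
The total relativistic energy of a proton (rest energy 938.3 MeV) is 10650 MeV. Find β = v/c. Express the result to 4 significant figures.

γ = E/(mc²) = 10650/938.3 = 11.35.
β = √(1 − 1/γ²) = √(1 − 0.00776262) = √0.99223738 = 0.9961.

0.9961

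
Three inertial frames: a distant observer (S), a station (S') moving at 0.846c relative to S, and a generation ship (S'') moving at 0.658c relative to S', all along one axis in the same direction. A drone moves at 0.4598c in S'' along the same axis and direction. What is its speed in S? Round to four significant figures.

0.9873c

First combine the drone and generation ship (S''→S'): u₁ = (0.4598 + 0.658)/(1 + 0.4598×0.658) = 1.1178/1.3025484 = 0.85816.
Then combine with the station (S'→S): u = (0.85816 + 0.846)/(1 + 0.85816×0.846) = 1.70416/1.72600336 = 0.98734.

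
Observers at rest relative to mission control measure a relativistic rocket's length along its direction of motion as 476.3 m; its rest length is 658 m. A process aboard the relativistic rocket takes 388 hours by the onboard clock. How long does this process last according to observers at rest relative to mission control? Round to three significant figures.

536 hours

γ = L₀/L = 658/476.3 = 1.38148.
The same γ dilates the second interval: 1.38148 × 388 hours = 536 hours.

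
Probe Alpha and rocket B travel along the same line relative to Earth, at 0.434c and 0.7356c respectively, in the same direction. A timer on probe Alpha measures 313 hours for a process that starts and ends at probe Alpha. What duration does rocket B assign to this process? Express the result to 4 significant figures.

349.1 hours

Transform probe Alpha's velocity into rocket B's frame: (0.434 − 0.7356)/(1 − 0.434·0.7356) = −0.3016/0.6807496, so the relative speed is 0.44304c.
At |u| = 0.44304c, γ = (1 − 0.196284)^(−1/2) = 1.1154.
The clock on probe Alpha records proper time, so rocket B measures Δt = γΔτ = 1.1154 × 313 = 349.1 hours.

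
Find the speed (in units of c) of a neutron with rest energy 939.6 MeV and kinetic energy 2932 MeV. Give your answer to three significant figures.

K = (γ−1)mc², so γ = 1 + 2932/939.6 = 4.1205.
Then v/c = √(1 − γ⁻²) = √(1 − 0.0588979) = √0.9411021 = 0.970.

0.970c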